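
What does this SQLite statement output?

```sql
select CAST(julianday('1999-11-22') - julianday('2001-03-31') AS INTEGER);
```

-495

8 days remain in November 1999 after the 22nd (30 − 22).
Full months from December 1999 through February 2001 contribute their day counts.
Then 31 days into March 2001.
Total: 8 + 31 + 31 + 29 + 31 + 30 + 31 + 30 + 31 + 31 + 30 + 31 + 30 + 31 + 31 + 28 + 31 = 495.
The subtraction is earlier − later, so the result is −495 → -495.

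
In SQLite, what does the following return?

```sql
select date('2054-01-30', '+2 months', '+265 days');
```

2054-12-20

Adding +2 months to 2054-01-30 gives 2054-03-30.
Applying '+265 days' to 2054-03-30: counting 265 days forward gives 2054-12-20.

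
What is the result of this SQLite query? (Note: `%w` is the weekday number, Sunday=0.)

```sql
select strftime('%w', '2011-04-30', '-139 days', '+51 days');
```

First apply '-139 days', '+51 days': 2011-04-30 → 2011-02-01.
2011-02-01 is a Tuesday; with Sunday=0 that is 2.

2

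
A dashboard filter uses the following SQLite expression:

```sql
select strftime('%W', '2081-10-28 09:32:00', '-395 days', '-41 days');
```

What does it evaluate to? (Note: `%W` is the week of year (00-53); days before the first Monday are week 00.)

33

First apply '-395 days', '-41 days': 2081-10-28 09:32:00 → 2080-08-18 09:32:00.
2080-08-18 is a Sunday. SQLite's %W counts Mondays since the year started; the result is 33.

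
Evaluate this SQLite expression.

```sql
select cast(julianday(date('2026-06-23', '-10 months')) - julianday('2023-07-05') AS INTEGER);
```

Adding -10 months to 2026-06-23 gives 2025-08-23.
26 days remain in July 2023 after the 5th (31 − 5).
Full months from August 2023 through July 2025 contribute their day counts.
Then 23 days into August 2025.
Total: 26 + 31 + 30 + 31 + 30 + 31 + 31 + 29 + 31 + 30 + 31 + 30 + 31 + 31 + 30 + 31 + 30 + 31 + 31 + 28 + 31 + 30 + 31 + 30 + 31 + 23 = 780.

780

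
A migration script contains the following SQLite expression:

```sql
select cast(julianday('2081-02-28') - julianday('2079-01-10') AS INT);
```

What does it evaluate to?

21 days remain in January 2079 after the 10th (31 − 10).
Full months from February 2079 through January 2081 contribute their day counts.
Then 28 days into February 2081.
Total: 21 + 28 + 31 + 30 + 31 + 30 + 31 + 31 + 30 + 31 + 30 + 31 + 31 + 29 + 31 + 30 + 31 + 30 + 31 + 31 + 30 + 31 + 30 + 31 + 31 + 28 = 780.

780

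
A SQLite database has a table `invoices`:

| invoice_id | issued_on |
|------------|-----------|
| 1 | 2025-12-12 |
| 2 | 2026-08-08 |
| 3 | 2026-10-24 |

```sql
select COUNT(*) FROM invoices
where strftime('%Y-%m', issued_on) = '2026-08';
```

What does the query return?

1

Rows with year-month 2026-08: 2026-08-08 → 1.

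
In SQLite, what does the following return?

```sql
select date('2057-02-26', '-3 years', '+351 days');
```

2055-02-12

Adding -3 years to 2057-02-26 gives 2054-02-26.
Applying '+351 days' to 2054-02-26: counting 351 days forward gives 2055-02-12.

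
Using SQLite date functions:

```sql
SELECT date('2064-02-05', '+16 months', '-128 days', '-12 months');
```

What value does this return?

2064-01-28

Adding +16 months to 2064-02-05 gives 2065-06-05.
Applying '-128 days' to 2065-06-05: counting 128 days back gives 2065-01-28.
Adding -12 months to 2065-01-28 gives 2064-01-28.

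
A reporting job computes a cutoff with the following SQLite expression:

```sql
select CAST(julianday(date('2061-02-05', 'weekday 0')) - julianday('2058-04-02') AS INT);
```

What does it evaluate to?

`weekday 0` advances to the next Sunday; 2061-02-05 is a Saturday, so it moves forward to 2061-02-06.
28 days remain in April 2058 after the 2nd (30 − 2).
Full months from May 2058 through January 2061 contribute their day counts.
Then 6 days into February 2061.
Total: 28 + 31 + 30 + 31 + 31 + 30 + 31 + 30 + 31 + 31 + 28 + 31 + 30 + 31 + 30 + 31 + 31 + 30 + 31 + 30 + 31 + 31 + 29 + 31 + 30 + 31 + 30 + 31 + 31 + 30 + 31 + 30 + 31 + 31 + 6 = 1041.

1041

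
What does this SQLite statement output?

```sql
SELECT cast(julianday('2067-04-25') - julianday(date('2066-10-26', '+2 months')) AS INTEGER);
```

120

Adding +2 months to 2066-10-26 gives 2066-12-26.
5 days remain in December 2066 after the 26th (31 − 26).
January 2067: 31 days.
February 2067: 28 days.
March 2067: 31 days.
Then 25 days into April 2067.
Total: 5 + 31 + 28 + 31 + 25 = 120.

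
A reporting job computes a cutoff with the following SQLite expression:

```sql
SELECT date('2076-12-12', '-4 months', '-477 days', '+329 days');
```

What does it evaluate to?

2076-03-17

Adding -4 months to 2076-12-12 gives 2076-08-12.
Applying '-477 days' to 2076-08-12: counting 477 days back gives 2075-04-23.
Applying '+329 days' to 2075-04-23: counting 329 days forward gives 2076-03-17.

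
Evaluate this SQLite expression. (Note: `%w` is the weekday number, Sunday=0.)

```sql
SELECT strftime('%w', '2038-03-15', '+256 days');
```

5

First apply '+256 days': 2038-03-15 → 2038-11-26.
2038-11-26 is a Friday; with Sunday=0 that is 5.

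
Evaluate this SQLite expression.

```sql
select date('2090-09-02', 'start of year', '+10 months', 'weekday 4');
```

`start of year` rewinds 2090-09-02 to 2090-01-01.
Adding +10 months to 2090-01-01 gives 2090-11-01.
`weekday 4` advances to the next Thursday; 2090-11-01 is a Wednesday, so it moves forward to 2090-11-02.

2090-11-02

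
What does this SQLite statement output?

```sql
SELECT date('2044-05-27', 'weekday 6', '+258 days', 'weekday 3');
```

2045-02-15

`weekday 6` advances to the next Saturday; 2044-05-27 is a Friday, so it moves forward to 2044-05-28.
Applying '+258 days' to 2044-05-28: counting 258 days forward gives 2045-02-10.
`weekday 3` advances to the next Wednesday; 2045-02-10 is a Friday, so it moves forward to 2045-02-15.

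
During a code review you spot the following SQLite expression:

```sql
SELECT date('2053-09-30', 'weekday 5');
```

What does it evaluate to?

`weekday 5` advances to the next Friday; 2053-09-30 is a Tuesday, so it moves forward to 2053-10-03.

2053-10-03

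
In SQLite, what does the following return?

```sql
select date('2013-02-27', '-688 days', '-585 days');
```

Applying '-688 days' to 2013-02-27: counting 688 days back gives 2011-04-11.
Applying '-585 days' to 2011-04-11: counting 585 days back gives 2009-09-03.

2009-09-03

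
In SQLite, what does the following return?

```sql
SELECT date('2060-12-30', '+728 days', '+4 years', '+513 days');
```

Applying '+728 days' to 2060-12-30: counting 728 days forward gives 2062-12-28.
Adding +4 years to 2062-12-28 gives 2066-12-28.
Applying '+513 days' to 2066-12-28: counting 513 days forward gives 2068-05-24.

2068-05-24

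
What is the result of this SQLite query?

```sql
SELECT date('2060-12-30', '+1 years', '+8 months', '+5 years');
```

Adding +1 year to 2060-12-30 gives 2061-12-30.
Adding +8 months to 2061-12-30 gives 2062-08-30.
Adding +5 years to 2062-08-30 gives 2067-08-30.

2067-08-30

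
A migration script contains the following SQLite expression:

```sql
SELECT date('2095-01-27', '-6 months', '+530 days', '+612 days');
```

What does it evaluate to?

2097-09-11

Adding -6 months to 2095-01-27 gives 2094-07-27.
Applying '+530 days' to 2094-07-27: counting 530 days forward gives 2096-01-08.
Applying '+612 days' to 2096-01-08: counting 612 days forward gives 2097-09-11.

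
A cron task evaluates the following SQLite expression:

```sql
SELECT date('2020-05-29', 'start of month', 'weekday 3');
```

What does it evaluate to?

`start of month` rewinds 2020-05-29 to 2020-05-01.
`weekday 3` advances to the next Wednesday; 2020-05-01 is a Friday, so it moves forward to 2020-05-06.

2020-05-06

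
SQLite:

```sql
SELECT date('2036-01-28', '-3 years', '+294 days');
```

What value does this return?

Adding -3 years to 2036-01-28 gives 2033-01-28.
Applying '+294 days' to 2033-01-28: counting 294 days forward gives 2033-11-18.

2033-11-18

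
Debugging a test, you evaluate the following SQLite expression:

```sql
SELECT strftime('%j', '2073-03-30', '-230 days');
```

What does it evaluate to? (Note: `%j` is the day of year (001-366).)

225

First apply '-230 days': 2073-03-30 → 2072-08-12.
Day-of-year for 2072-08-12: days since 2072-01-01 inclusive = 225, zero-padded to 225.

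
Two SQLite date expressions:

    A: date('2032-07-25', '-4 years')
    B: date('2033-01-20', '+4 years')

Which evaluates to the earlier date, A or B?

A = 2028-07-25.
B = 2037-01-20.
A is earlier.

A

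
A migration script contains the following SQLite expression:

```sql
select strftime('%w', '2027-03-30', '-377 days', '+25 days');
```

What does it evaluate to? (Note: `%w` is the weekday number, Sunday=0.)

0

First apply '-377 days', '+25 days': 2027-03-30 → 2026-04-12.
2026-04-12 is a Sunday; with Sunday=0 that is 0.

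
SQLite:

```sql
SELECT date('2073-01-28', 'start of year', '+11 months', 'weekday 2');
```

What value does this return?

2073-12-05

`start of year` rewinds 2073-01-28 to 2073-01-01.
Adding +11 months to 2073-01-01 gives 2073-12-01.
`weekday 2` advances to the next Tuesday; 2073-12-01 is a Friday, so it moves forward to 2073-12-05.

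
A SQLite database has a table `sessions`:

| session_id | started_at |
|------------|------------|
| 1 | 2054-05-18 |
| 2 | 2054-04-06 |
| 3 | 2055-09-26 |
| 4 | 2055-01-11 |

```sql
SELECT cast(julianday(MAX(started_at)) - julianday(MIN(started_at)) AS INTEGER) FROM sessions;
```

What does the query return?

538

MIN = 2054-04-06, MAX = 2055-09-26.
24 days remain in April 2054 after the 6th (30 − 6).
Full months from May 2054 through August 2055 contribute their day counts.
Then 26 days into September 2055.
Total: 24 + 31 + 30 + 31 + 31 + 30 + 31 + 30 + 31 + 31 + 28 + 31 + 30 + 31 + 30 + 31 + 31 + 26 = 538.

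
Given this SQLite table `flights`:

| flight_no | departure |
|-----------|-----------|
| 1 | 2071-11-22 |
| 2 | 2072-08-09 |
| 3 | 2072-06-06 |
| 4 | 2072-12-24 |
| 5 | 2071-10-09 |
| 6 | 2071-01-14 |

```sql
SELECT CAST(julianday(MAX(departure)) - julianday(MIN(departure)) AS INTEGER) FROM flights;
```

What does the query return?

MIN = 2071-01-14, MAX = 2072-12-24.
17 days remain in January 2071 after the 14th (31 − 14).
Full months from February 2071 through November 2072 contribute their day counts.
Then 24 days into December 2072.
Total: 17 + 28 + 31 + 30 + 31 + 30 + 31 + 31 + 30 + 31 + 30 + 31 + 31 + 29 + 31 + 30 + 31 + 30 + 31 + 31 + 30 + 31 + 30 + 24 = 710.

710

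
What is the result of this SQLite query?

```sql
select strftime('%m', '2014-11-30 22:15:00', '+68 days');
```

02

First apply '+68 days': 2014-11-30 22:15:00 → 2015-02-06 22:15:00.
`%m` extracts the 2-digit month (01-12): 02.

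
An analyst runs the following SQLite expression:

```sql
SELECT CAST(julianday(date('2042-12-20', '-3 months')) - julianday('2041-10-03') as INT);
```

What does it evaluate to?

352

Adding -3 months to 2042-12-20 gives 2042-09-20.
28 days remain in October 2041 after the 3rd (31 − 3).
Full months from November 2041 through August 2042 contribute their day counts.
Then 20 days into September 2042.
Total: 28 + 30 + 31 + 31 + 28 + 31 + 30 + 31 + 30 + 31 + 31 + 20 = 352.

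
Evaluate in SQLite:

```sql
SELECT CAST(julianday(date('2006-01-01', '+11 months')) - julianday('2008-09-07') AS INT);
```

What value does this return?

-646

Adding +11 months to 2006-01-01 gives 2006-12-01.
30 days remain in December 2006 after the 1st (31 − 1).
Full months from January 2007 through August 2008 contribute their day counts.
Then 7 days into September 2008.
Total: 30 + 31 + 28 + 31 + 30 + 31 + 30 + 31 + 31 + 30 + 31 + 30 + 31 + 31 + 29 + 31 + 30 + 31 + 30 + 31 + 31 + 7 = 646.
The subtraction is earlier − later, so the result is −646 → -646.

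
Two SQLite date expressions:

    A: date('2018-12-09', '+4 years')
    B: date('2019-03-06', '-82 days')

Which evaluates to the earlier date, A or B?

A = 2022-12-09.
B = 2018-12-14.
B is earlier.

B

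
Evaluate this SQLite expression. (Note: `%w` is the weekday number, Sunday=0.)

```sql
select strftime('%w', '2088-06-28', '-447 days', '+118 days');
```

First apply '-447 days', '+118 days': 2088-06-28 → 2087-08-04.
2087-08-04 is a Monday; with Sunday=0 that is 1.

1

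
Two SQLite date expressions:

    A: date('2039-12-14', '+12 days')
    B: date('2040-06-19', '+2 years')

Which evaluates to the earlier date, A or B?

A

A = 2039-12-26.
B = 2042-06-19.
A is earlier.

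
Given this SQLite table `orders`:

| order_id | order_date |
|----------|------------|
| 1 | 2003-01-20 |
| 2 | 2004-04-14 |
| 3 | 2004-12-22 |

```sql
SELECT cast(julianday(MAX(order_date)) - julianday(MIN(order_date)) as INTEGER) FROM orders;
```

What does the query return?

702

MIN = 2003-01-20, MAX = 2004-12-22.
11 days remain in January 2003 after the 20th (31 − 20).
Full months from February 2003 through November 2004 contribute their day counts.
Then 22 days into December 2004.
Total: 11 + 28 + 31 + 30 + 31 + 30 + 31 + 31 + 30 + 31 + 30 + 31 + 31 + 29 + 31 + 30 + 31 + 30 + 31 + 31 + 30 + 31 + 30 + 22 = 702.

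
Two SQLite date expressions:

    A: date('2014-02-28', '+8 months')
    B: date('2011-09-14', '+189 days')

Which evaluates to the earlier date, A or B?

B

A = 2014-10-28.
B = 2012-03-21.
B is earlier.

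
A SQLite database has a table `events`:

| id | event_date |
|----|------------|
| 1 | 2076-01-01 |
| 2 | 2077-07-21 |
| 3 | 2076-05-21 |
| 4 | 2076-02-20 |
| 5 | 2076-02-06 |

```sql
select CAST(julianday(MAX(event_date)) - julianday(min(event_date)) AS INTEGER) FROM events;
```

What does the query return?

567

MIN = 2076-01-01, MAX = 2077-07-21.
30 days remain in January 2076 after the 1st (31 − 1).
Full months from February 2076 through June 2077 contribute their day counts.
Then 21 days into July 2077.
Total: 30 + 29 + 31 + 30 + 31 + 30 + 31 + 31 + 30 + 31 + 30 + 31 + 31 + 28 + 31 + 30 + 31 + 30 + 21 = 567.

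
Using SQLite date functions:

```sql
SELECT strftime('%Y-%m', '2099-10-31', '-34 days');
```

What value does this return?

2099-09

First apply '-34 days': 2099-10-31 → 2099-09-27.
`%Y-%m` extracts the year-month: 2099-09.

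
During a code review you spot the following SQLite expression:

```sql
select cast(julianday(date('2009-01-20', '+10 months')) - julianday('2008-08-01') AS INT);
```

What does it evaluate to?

Adding +10 months to 2009-01-20 gives 2009-11-20.
30 days remain in August 2008 after the 1st (31 − 1).
Full months from September 2008 through October 2009 contribute their day counts.
Then 20 days into November 2009.
Total: 30 + 30 + 31 + 30 + 31 + 31 + 28 + 31 + 30 + 31 + 30 + 31 + 31 + 30 + 31 + 20 = 476.

476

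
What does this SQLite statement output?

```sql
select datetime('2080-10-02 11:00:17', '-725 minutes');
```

725 minutes = 12h 5m; -725 minutes from 2080-10-02 11:00:17 is 2080-10-01 22:55:17 (crosses midnight).

2080-10-01 22:55:17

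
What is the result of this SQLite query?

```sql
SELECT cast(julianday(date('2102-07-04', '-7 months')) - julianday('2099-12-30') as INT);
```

Adding -7 months to 2102-07-04 gives 2101-12-04.
1 day remains in December 2099 after the 30th (31 − 30).
Full months from January 2100 through November 2101 contribute their day counts.
Then 4 days into December 2101.
Total: 1 + 31 + 28 + 31 + 30 + 31 + 30 + 31 + 31 + 30 + 31 + 30 + 31 + 31 + 28 + 31 + 30 + 31 + 30 + 31 + 31 + 30 + 31 + 30 + 4 = 704.

704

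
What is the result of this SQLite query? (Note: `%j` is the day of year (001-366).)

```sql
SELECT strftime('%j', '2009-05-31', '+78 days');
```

First apply '+78 days': 2009-05-31 → 2009-08-17.
Day-of-year for 2009-08-17: days since 2009-01-01 inclusive = 229, zero-padded to 229.

229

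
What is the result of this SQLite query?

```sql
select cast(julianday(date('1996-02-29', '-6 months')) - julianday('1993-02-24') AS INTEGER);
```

916

Adding -6 months to 1996-02-29 gives 1995-08-29.
4 days remain in February 1993 after the 24th (28 − 24).
Full months from March 1993 through July 1995 contribute their day counts.
Then 29 days into August 1995.
Total: 4 + 31 + 30 + 31 + 30 + 31 + 31 + 30 + 31 + 30 + 31 + 31 + 28 + 31 + 30 + 31 + 30 + 31 + 31 + 30 + 31 + 30 + 31 + 31 + 28 + 31 + 30 + 31 + 30 + 31 + 29 = 916.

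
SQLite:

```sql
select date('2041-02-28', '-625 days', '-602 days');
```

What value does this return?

Applying '-625 days' to 2041-02-28: counting 625 days back gives 2039-06-14.
Applying '-602 days' to 2039-06-14: counting 602 days back gives 2037-10-20.

2037-10-20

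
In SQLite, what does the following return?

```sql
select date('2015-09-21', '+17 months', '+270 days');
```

2017-11-18

Adding +17 months to 2015-09-21 gives 2017-02-21.
Applying '+270 days' to 2017-02-21: counting 270 days forward gives 2017-11-18.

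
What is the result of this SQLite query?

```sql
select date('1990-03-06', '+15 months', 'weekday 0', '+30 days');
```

Adding +15 months to 1990-03-06 gives 1991-06-06.
`weekday 0` advances to the next Sunday; 1991-06-06 is a Thursday, so it moves forward to 1991-06-09.
June 1991 has 30 days; 21 remain after the 9th, so 22 days reach 1991-07-01.
Advancing 8 more days within July lands on 1991-07-09.

1991-07-09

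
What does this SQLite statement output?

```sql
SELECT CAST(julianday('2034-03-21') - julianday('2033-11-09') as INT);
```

21 days remain in November 2033 after the 9th (30 − 9).
December 2033: 31 days.
January 2034: 31 days.
February 2034: 28 days.
Then 21 days into March 2034.
Total: 21 + 31 + 31 + 28 + 21 = 132.

132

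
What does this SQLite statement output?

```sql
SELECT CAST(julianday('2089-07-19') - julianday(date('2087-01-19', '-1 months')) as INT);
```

Adding -1 month to 2087-01-19 gives 2086-12-19.
12 days remain in December 2086 after the 19th (31 − 19).
Full months from January 2087 through June 2089 contribute their day counts.
Then 19 days into July 2089.
Total: 12 + 31 + 28 + 31 + 30 + 31 + 30 + 31 + 31 + 30 + 31 + 30 + 31 + 31 + 29 + 31 + 30 + 31 + 30 + 31 + 31 + 30 + 31 + 30 + 31 + 31 + 28 + 31 + 30 + 31 + 30 + 19 = 943.

943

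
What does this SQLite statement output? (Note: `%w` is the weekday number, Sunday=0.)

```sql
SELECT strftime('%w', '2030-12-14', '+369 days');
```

First apply '+369 days': 2030-12-14 → 2031-12-18.
2031-12-18 is a Thursday; with Sunday=0 that is 4.

4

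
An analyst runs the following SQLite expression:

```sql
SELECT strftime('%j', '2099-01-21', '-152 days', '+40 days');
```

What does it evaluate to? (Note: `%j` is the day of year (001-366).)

First apply '-152 days', '+40 days': 2099-01-21 → 2098-10-01.
Day-of-year for 2098-10-01: days since 2098-01-01 inclusive = 274, zero-padded to 274.

274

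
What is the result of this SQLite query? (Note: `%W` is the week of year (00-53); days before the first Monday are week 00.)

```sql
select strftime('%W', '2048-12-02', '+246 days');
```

31

First apply '+246 days': 2048-12-02 → 2049-08-05.
2049-08-05 is a Thursday. SQLite's %W counts Mondays since the year started; the result is 31.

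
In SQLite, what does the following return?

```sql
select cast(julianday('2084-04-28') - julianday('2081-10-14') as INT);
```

17 days remain in October 2081 after the 14th (31 − 14).
Full months from November 2081 through March 2084 contribute their day counts.
Then 28 days into April 2084.
Total: 17 + 30 + 31 + 31 + 28 + 31 + 30 + 31 + 30 + 31 + 31 + 30 + 31 + 30 + 31 + 31 + 28 + 31 + 30 + 31 + 30 + 31 + 31 + 30 + 31 + 30 + 31 + 31 + 29 + 31 + 28 = 927.

927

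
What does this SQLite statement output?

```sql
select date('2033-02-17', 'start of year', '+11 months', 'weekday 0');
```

`start of year` rewinds 2033-02-17 to 2033-01-01.
Adding +11 months to 2033-01-01 gives 2033-12-01.
`weekday 0` advances to the next Sunday; 2033-12-01 is a Thursday, so it moves forward to 2033-12-04.

2033-12-04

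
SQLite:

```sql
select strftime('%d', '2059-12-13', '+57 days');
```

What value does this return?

08

First apply '+57 days': 2059-12-13 → 2060-02-08.
`%d` extracts the 2-digit day of month: 08.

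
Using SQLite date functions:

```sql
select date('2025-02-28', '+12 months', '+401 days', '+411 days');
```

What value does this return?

Adding +12 months to 2025-02-28 gives 2026-02-28.
Applying '+401 days' to 2026-02-28: counting 401 days forward gives 2027-04-05.
Applying '+411 days' to 2027-04-05: counting 411 days forward gives 2028-05-20.

2028-05-20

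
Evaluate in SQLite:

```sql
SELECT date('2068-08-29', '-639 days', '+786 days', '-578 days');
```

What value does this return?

2067-06-25

Applying '-639 days' to 2068-08-29: counting 639 days back gives 2066-11-29.
Applying '+786 days' to 2066-11-29: counting 786 days forward gives 2069-01-23.
Applying '-578 days' to 2069-01-23: counting 578 days back gives 2067-06-25.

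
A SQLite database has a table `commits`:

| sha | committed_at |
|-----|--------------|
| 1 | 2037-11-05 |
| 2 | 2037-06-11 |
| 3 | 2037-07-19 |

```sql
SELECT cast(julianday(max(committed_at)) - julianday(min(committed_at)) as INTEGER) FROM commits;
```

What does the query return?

MIN = 2037-06-11, MAX = 2037-11-05.
19 days remain in June 2037 after the 11th (30 − 11).
July 2037: 31 days.
August 2037: 31 days.
September 2037: 30 days.
October 2037: 31 days.
Then 5 days into November 2037.
Total: 19 + 31 + 31 + 30 + 31 + 5 = 147.

147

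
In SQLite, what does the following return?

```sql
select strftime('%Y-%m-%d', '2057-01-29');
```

`%Y-%m-%d` extracts the ISO date: 2057-01-29.

2057-01-29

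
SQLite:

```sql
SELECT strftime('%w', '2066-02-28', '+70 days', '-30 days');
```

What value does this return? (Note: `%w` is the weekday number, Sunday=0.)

5

First apply '+70 days', '-30 days': 2066-02-28 → 2066-04-09.
2066-04-09 is a Friday; with Sunday=0 that is 5.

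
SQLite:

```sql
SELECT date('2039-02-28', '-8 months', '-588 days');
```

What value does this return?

Adding -8 months to 2039-02-28 gives 2038-06-28.
Applying '-588 days' to 2038-06-28: counting 588 days back gives 2036-11-17.

2036-11-17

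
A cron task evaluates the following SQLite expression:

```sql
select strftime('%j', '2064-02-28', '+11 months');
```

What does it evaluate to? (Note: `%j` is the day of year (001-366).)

First apply '+11 months': 2064-02-28 → 2065-01-28.
Day-of-year for 2065-01-28: days since 2065-01-01 inclusive = 28, zero-padded to 028.

028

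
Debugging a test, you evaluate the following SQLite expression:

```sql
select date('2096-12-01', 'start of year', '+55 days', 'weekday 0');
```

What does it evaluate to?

`start of year` rewinds 2096-12-01 to 2096-01-01.
Applying '+55 days' to 2096-01-01: counting 55 days forward gives 2096-02-25.
`weekday 0` advances to the next Sunday; 2096-02-25 is a Saturday, so it moves forward to 2096-02-26.

2096-02-26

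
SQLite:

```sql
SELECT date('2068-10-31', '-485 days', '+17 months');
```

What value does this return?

2068-12-04

Applying '-485 days' to 2068-10-31: counting 485 days back gives 2067-07-04.
Adding +17 months to 2067-07-04 gives 2068-12-04.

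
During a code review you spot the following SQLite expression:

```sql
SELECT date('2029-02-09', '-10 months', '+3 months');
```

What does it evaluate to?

Adding -10 months to 2029-02-09 gives 2028-04-09.
Adding +3 months to 2028-04-09 gives 2028-07-09.

2028-07-09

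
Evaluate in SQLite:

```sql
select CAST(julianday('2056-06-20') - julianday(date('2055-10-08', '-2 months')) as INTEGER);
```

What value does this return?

317

Adding -2 months to 2055-10-08 gives 2055-08-08.
23 days remain in August 2055 after the 8th (31 − 8).
Full months from September 2055 through May 2056 contribute their day counts.
Then 20 days into June 2056.
Total: 23 + 30 + 31 + 30 + 31 + 31 + 29 + 31 + 30 + 31 + 20 = 317.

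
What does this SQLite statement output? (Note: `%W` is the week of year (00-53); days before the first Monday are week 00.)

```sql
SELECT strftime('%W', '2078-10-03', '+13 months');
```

First apply '+13 months': 2078-10-03 → 2079-11-03.
2079-11-03 is a Friday. SQLite's %W counts Mondays since the year started; the result is 44.

44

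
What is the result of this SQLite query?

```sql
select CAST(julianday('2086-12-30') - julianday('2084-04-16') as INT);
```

988

14 days remain in April 2084 after the 16th (30 − 16).
Full months from May 2084 through November 2086 contribute their day counts.
Then 30 days into December 2086.
Total: 14 + 31 + 30 + 31 + 31 + 30 + 31 + 30 + 31 + 31 + 28 + 31 + 30 + 31 + 30 + 31 + 31 + 30 + 31 + 30 + 31 + 31 + 28 + 31 + 30 + 31 + 30 + 31 + 31 + 30 + 31 + 30 + 30 = 988.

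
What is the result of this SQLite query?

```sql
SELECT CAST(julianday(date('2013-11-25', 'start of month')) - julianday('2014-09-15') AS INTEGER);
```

`start of month` rewinds 2013-11-25 to 2013-11-01.
29 days remain in November 2013 after the 1st (30 − 1).
Full months from December 2013 through August 2014 contribute their day counts.
Then 15 days into September 2014.
Total: 29 + 31 + 31 + 28 + 31 + 30 + 31 + 30 + 31 + 31 + 15 = 318.
The subtraction is earlier − later, so the result is −318 → -318.

-318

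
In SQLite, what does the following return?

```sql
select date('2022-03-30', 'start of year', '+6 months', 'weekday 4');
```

2022-07-07

`start of year` rewinds 2022-03-30 to 2022-01-01.
Adding +6 months to 2022-01-01 gives 2022-07-01.
`weekday 4` advances to the next Thursday; 2022-07-01 is a Friday, so it moves forward to 2022-07-07.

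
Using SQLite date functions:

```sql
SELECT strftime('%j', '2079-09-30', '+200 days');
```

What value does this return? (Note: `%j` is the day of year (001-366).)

108

First apply '+200 days': 2079-09-30 → 2080-04-17.
Day-of-year for 2080-04-17: days since 2080-01-01 inclusive = 108, zero-padded to 108.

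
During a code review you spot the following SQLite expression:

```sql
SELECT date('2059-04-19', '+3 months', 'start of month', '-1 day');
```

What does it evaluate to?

Adding +3 months to 2059-04-19 gives 2059-07-19.
`start of month` rewinds 2059-07-19 to 2059-07-01.
Going back 1 day from 2059-07-01 reaches 2059-06-30 (last day of June, 30 days).

2059-06-30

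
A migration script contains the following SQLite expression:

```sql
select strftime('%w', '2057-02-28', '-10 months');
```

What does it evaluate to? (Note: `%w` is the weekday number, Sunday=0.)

First apply '-10 months': 2057-02-28 → 2056-04-28.
2056-04-28 is a Friday; with Sunday=0 that is 5.

5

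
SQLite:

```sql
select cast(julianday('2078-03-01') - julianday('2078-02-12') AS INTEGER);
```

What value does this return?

16 days remain in February 2078 after the 12th (28 − 12).
Then 1 day into March 2078.
Total: 16 + 1 = 17.

17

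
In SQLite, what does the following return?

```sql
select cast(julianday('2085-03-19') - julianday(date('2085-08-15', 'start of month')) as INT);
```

`start of month` rewinds 2085-08-15 to 2085-08-01.
12 days remain in March 2085 after the 19th (31 − 19).
April 2085: 30 days.
May 2085: 31 days.
June 2085: 30 days.
July 2085: 31 days.
Then 1 day into August 2085.
Total: 12 + 30 + 31 + 30 + 31 + 1 = 135.
The subtraction is earlier − later, so the result is −135 → -135.

-135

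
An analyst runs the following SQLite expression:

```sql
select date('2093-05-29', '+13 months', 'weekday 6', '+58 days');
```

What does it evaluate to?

Adding +13 months to 2093-05-29 gives 2094-06-29.
`weekday 6` advances to the next Saturday; 2094-06-29 is a Tuesday, so it moves forward to 2094-07-03.
Applying '+58 days' to 2094-07-03: counting 58 days forward gives 2094-08-30.

2094-08-30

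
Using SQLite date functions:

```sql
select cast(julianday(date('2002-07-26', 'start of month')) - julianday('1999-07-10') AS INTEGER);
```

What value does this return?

1087

`start of month` rewinds 2002-07-26 to 2002-07-01.
21 days remain in July 1999 after the 10th (31 − 10).
Full months from August 1999 through June 2002 contribute their day counts.
Then 1 day into July 2002.
Total: 21 + 31 + 30 + 31 + 30 + 31 + 31 + 29 + 31 + 30 + 31 + 30 + 31 + 31 + 30 + 31 + 30 + 31 + 31 + 28 + 31 + 30 + 31 + 30 + 31 + 31 + 30 + 31 + 30 + 31 + 31 + 28 + 31 + 30 + 31 + 30 + 1 = 1087.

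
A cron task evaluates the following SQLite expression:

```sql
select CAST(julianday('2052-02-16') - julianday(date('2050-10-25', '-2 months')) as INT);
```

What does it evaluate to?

540

Adding -2 months to 2050-10-25 gives 2050-08-25.
6 days remain in August 2050 after the 25th (31 − 25).
Full months from September 2050 through January 2052 contribute their day counts.
Then 16 days into February 2052.
Total: 6 + 30 + 31 + 30 + 31 + 31 + 28 + 31 + 30 + 31 + 30 + 31 + 31 + 30 + 31 + 30 + 31 + 31 + 16 = 540.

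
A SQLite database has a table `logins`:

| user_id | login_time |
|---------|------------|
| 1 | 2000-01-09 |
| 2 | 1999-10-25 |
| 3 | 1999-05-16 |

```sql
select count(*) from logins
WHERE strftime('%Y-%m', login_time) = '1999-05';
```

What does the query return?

Rows with year-month 1999-05: 1999-05-16 → 1.

1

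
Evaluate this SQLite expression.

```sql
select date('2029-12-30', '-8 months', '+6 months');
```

2029-10-30

Adding -8 months to 2029-12-30 gives 2029-04-30.
Adding +6 months to 2029-04-30 gives 2029-10-30.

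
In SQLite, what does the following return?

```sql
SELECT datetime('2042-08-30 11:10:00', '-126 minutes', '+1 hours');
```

126 minutes = 2h 6m; -126 minutes from 2042-08-30 11:10:00 is 2042-08-30 09:04:00.
+1 hours from 2042-08-30 09:04:00 is 2042-08-30 10:04:00.

2042-08-30 10:04:00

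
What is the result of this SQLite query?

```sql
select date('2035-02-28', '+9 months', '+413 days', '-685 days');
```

Adding +9 months to 2035-02-28 gives 2035-11-28.
Applying '+413 days' to 2035-11-28: counting 413 days forward gives 2037-01-14.
Applying '-685 days' to 2037-01-14: counting 685 days back gives 2035-03-01.

2035-03-01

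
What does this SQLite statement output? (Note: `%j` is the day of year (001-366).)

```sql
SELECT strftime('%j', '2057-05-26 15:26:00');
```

Day-of-year for 2057-05-26: days since 2057-01-01 inclusive = 146, zero-padded to 146.

146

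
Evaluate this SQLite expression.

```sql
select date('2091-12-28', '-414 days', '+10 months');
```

Applying '-414 days' to 2091-12-28: counting 414 days back gives 2090-11-09.
Adding +10 months to 2090-11-09 gives 2091-09-09.

2091-09-09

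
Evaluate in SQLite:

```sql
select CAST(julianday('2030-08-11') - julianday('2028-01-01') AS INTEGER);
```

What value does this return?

953

30 days remain in January 2028 after the 1st (31 − 1).
Full months from February 2028 through July 2030 contribute their day counts.
Then 11 days into August 2030.
Total: 30 + 29 + 31 + 30 + 31 + 30 + 31 + 31 + 30 + 31 + 30 + 31 + 31 + 28 + 31 + 30 + 31 + 30 + 31 + 31 + 30 + 31 + 30 + 31 + 31 + 28 + 31 + 30 + 31 + 30 + 31 + 11 = 953.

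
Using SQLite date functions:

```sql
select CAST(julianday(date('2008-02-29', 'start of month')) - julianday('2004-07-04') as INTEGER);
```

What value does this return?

1307

`start of month` rewinds 2008-02-29 to 2008-02-01.
27 days remain in July 2004 after the 4th (31 − 4).
Full months from August 2004 through January 2008 contribute their day counts.
Then 1 day into February 2008.
Total: 27 + 31 + 30 + 31 + 30 + 31 + 31 + 28 + 31 + 30 + 31 + 30 + 31 + 31 + 30 + 31 + 30 + 31 + 31 + 28 + 31 + 30 + 31 + 30 + 31 + 31 + 30 + 31 + 30 + 31 + 31 + 28 + 31 + 30 + 31 + 30 + 31 + 31 + 30 + 31 + 30 + 31 + 31 + 1 = 1307.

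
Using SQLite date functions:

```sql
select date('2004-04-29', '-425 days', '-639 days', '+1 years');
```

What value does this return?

Applying '-425 days' to 2004-04-29: counting 425 days back gives 2003-03-01.
Applying '-639 days' to 2003-03-01: counting 639 days back gives 2001-05-31.
Adding +1 year to 2001-05-31 gives 2002-05-31.

2002-05-31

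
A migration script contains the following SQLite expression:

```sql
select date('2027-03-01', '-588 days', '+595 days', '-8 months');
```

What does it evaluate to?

2026-07-08

Applying '-588 days' to 2027-03-01: counting 588 days back gives 2025-07-21.
Applying '+595 days' to 2025-07-21: counting 595 days forward gives 2027-03-08.
Adding -8 months to 2027-03-08 gives 2026-07-08.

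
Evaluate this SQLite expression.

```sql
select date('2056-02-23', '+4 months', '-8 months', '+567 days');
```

Adding +4 months to 2056-02-23 gives 2056-06-23.
Adding -8 months to 2056-06-23 gives 2055-10-23.
Applying '+567 days' to 2055-10-23: counting 567 days forward gives 2057-05-12.

2057-05-12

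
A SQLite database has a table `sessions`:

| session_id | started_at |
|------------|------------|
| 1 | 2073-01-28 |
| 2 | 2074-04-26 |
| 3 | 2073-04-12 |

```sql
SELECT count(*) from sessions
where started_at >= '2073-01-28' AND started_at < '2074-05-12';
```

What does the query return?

3

Rows in [2073-01-28, 2074-05-12): 2073-01-28, 2074-04-26, 2073-04-12 → 3 rows.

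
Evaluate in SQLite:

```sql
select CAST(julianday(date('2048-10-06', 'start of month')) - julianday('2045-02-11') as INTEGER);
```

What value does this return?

1328

`start of month` rewinds 2048-10-06 to 2048-10-01.
17 days remain in February 2045 after the 11th (28 − 11).
Full months from March 2045 through September 2048 contribute their day counts.
Then 1 day into October 2048.
Total: 17 + 31 + 30 + 31 + 30 + 31 + 31 + 30 + 31 + 30 + 31 + 31 + 28 + 31 + 30 + 31 + 30 + 31 + 31 + 30 + 31 + 30 + 31 + 31 + 28 + 31 + 30 + 31 + 30 + 31 + 31 + 30 + 31 + 30 + 31 + 31 + 29 + 31 + 30 + 31 + 30 + 31 + 31 + 30 + 1 = 1328.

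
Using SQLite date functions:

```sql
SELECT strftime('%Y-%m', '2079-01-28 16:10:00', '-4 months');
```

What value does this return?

2078-09

First apply '-4 months': 2079-01-28 16:10:00 → 2078-09-28 16:10:00.
`%Y-%m` extracts the year-month: 2078-09.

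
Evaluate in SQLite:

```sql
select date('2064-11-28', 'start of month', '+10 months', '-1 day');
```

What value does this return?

`start of month` rewinds 2064-11-28 to 2064-11-01.
Adding +10 months to 2064-11-01 gives 2065-09-01.
Going back 1 day from 2065-09-01 reaches 2065-08-31 (last day of August, 31 days).

2065-08-31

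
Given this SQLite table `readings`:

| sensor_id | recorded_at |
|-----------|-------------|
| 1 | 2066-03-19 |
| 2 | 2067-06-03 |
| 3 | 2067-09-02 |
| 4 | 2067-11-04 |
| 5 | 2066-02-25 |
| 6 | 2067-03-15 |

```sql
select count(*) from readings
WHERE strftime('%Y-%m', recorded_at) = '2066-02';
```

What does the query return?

1

Rows with year-month 2066-02: 2066-02-25 → 1.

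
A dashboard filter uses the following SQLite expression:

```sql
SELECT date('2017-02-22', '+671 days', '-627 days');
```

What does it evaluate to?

Applying '+671 days' to 2017-02-22: counting 671 days forward gives 2018-12-25.
Applying '-627 days' to 2018-12-25: counting 627 days back gives 2017-04-07.

2017-04-07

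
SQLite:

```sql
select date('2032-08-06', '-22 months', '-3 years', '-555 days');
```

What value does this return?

Adding -22 months to 2032-08-06 gives 2030-10-06.
Adding -3 years to 2030-10-06 gives 2027-10-06.
Applying '-555 days' to 2027-10-06: counting 555 days back gives 2026-03-30.

2026-03-30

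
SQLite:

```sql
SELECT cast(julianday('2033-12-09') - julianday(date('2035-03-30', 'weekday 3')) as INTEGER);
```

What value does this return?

-481

`weekday 3` advances to the next Wednesday; 2035-03-30 is a Friday, so it moves forward to 2035-04-04.
22 days remain in December 2033 after the 9th (31 − 9).
Full months from January 2034 through March 2035 contribute their day counts.
Then 4 days into April 2035.
Total: 22 + 31 + 28 + 31 + 30 + 31 + 30 + 31 + 31 + 30 + 31 + 30 + 31 + 31 + 28 + 31 + 4 = 481.
The subtraction is earlier − later, so the result is −481 → -481.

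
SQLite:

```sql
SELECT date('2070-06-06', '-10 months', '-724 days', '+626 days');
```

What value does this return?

2069-04-30

Adding -10 months to 2070-06-06 gives 2069-08-06.
Applying '-724 days' to 2069-08-06: counting 724 days back gives 2067-08-13.
Applying '+626 days' to 2067-08-13: counting 626 days forward gives 2069-04-30.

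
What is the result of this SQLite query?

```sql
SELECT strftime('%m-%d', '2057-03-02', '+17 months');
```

First apply '+17 months': 2057-03-02 → 2058-08-02.
`%m-%d` extracts the month-day: 08-02.

08-02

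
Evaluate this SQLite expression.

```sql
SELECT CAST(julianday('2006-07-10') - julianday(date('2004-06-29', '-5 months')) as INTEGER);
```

893

Adding -5 months to 2004-06-29 gives 2004-01-29.
2 days remain in January 2004 after the 29th (31 − 29).
Full months from February 2004 through June 2006 contribute their day counts.
Then 10 days into July 2006.
Total: 2 + 29 + 31 + 30 + 31 + 30 + 31 + 31 + 30 + 31 + 30 + 31 + 31 + 28 + 31 + 30 + 31 + 30 + 31 + 31 + 30 + 31 + 30 + 31 + 31 + 28 + 31 + 30 + 31 + 30 + 10 = 893.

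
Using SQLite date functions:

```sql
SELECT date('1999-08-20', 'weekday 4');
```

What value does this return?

`weekday 4` advances to the next Thursday; 1999-08-20 is a Friday, so it moves forward to 1999-08-26.

1999-08-26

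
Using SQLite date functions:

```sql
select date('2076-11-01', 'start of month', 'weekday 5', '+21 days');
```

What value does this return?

2076-11-27

`start of month` rewinds 2076-11-01 to 2076-11-01.
`weekday 5` advances to the next Friday; 2076-11-01 is a Sunday, so it moves forward to 2076-11-06.
Advancing 21 more days within November lands on 2076-11-27.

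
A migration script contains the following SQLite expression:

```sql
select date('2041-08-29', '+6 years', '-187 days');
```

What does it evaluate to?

2047-02-23

Adding +6 years to 2041-08-29 gives 2047-08-29.
Applying '-187 days' to 2047-08-29: counting 187 days back gives 2047-02-23.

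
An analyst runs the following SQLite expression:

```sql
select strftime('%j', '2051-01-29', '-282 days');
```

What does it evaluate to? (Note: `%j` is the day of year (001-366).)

112

First apply '-282 days': 2051-01-29 → 2050-04-22.
Day-of-year for 2050-04-22: days since 2050-01-01 inclusive = 112, zero-padded to 112.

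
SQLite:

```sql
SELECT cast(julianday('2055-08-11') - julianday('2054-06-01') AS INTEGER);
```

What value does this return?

436

29 days remain in June 2054 after the 1st (30 − 1).
Full months from July 2054 through July 2055 contribute their day counts.
Then 11 days into August 2055.
Total: 29 + 31 + 31 + 30 + 31 + 30 + 31 + 31 + 28 + 31 + 30 + 31 + 30 + 31 + 11 = 436.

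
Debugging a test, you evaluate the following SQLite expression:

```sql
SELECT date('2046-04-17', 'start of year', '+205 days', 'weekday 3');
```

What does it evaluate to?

2046-07-25

`start of year` rewinds 2046-04-17 to 2046-01-01.
Applying '+205 days' to 2046-01-01: counting 205 days forward gives 2046-07-25.
`weekday 3` advances to the next Wednesday; 2046-07-25 is already a Wednesday, so it stays at 2046-07-25.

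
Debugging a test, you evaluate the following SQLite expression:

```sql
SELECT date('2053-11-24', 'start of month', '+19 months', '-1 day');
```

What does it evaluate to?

`start of month` rewinds 2053-11-24 to 2053-11-01.
Adding +19 months to 2053-11-01 gives 2055-06-01.
Going back 1 day from 2055-06-01 reaches 2055-05-31 (last day of May, 31 days).

2055-05-31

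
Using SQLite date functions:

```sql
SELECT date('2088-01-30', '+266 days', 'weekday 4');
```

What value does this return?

Applying '+266 days' to 2088-01-30: counting 266 days forward gives 2088-10-22.
`weekday 4` advances to the next Thursday; 2088-10-22 is a Friday, so it moves forward to 2088-10-28.

2088-10-28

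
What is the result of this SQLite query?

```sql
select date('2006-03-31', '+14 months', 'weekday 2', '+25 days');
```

2007-06-30

Adding +14 months to 2006-03-31 gives 2007-05-31.
`weekday 2` advances to the next Tuesday; 2007-05-31 is a Thursday, so it moves forward to 2007-06-05.
Advancing 25 more days within June lands on 2007-06-30.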